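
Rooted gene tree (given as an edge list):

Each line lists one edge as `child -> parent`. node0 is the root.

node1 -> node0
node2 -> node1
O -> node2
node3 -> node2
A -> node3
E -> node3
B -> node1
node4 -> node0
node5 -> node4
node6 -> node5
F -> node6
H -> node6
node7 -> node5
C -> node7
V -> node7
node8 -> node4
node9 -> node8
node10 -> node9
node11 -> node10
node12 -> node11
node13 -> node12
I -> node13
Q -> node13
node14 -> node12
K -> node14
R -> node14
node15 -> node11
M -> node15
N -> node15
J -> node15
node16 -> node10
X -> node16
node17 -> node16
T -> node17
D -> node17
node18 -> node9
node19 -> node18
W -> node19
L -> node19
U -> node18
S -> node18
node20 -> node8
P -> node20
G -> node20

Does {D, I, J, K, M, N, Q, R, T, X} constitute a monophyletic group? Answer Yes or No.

Yes

The most recent common ancestor of these taxa subtends ((((I,Q),(K,R)),(M,N,J)),(X,(T,D))).
That clade has exactly 10 tips — every listed taxon and nothing else — so the group is monophyletic.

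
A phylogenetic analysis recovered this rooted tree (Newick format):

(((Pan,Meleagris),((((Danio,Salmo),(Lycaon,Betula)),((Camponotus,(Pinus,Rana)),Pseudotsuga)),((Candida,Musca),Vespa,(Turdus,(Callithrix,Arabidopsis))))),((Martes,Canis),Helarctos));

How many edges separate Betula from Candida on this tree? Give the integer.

7

The MRCA of Betula and Candida is the node subtending ((((Danio,Salmo),(Lycaon,Betula)),((Camponotus,(Pinus,Rana)),Pseudotsuga)),((Candida,Musca),Vespa,(Turdus,(Callithrix,Arabidopsis)))).
From Betula up to that node: 4 branches. From Candida up to the same node: 3 branches. Total: 4 + 3 = 7.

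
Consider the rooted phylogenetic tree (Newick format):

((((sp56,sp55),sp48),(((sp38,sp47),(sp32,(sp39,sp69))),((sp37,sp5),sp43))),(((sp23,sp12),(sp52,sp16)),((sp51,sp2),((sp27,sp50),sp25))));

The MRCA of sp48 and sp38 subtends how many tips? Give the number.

The MRCA of sp48 and sp38 is the node subtending (((sp56,sp55),sp48),(((sp38,sp47),(sp32,(sp39,sp69))),((sp37,sp5),sp43))).
That clade contains 11 terminal taxa: sp32, sp37, sp38, sp39, sp43, sp47, sp48, sp5, sp55, sp56, sp69.

11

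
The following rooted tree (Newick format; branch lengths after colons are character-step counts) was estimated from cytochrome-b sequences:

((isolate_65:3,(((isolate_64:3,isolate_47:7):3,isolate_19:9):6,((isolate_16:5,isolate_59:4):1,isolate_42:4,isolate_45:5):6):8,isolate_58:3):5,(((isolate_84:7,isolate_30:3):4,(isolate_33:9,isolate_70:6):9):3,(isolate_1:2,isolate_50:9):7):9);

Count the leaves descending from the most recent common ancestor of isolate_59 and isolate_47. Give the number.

7

The MRCA of isolate_59 and isolate_47 is the node subtending (((isolate_64,isolate_47),isolate_19),((isolate_16,isolate_59),isolate_42,isolate_45)).
That clade contains 7 terminal taxa: isolate_16, isolate_19, isolate_42, isolate_45, isolate_47, isolate_59, isolate_64.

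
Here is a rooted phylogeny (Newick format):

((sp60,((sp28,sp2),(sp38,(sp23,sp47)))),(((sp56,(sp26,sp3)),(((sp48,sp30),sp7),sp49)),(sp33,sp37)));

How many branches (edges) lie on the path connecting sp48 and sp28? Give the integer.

The MRCA of sp48 and sp28 is the root of the tree.
From sp48 up to that node: 6 branches. From sp28 up to the same node: 4 branches. Total: 6 + 4 = 10.

10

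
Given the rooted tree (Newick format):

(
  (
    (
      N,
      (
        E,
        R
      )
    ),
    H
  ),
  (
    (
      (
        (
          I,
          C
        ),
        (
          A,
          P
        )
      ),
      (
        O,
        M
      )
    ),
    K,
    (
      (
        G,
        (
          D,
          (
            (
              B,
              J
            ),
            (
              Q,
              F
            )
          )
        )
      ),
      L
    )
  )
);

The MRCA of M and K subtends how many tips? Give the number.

The MRCA of M and K is the node subtending ((((I,C),(A,P)),(O,M)),K,((G,(D,((B,J),(Q,F)))),L)).
That clade contains 14 terminal taxa: A, B, C, D, F, G, I, J, K, L, M, O, P, Q.

14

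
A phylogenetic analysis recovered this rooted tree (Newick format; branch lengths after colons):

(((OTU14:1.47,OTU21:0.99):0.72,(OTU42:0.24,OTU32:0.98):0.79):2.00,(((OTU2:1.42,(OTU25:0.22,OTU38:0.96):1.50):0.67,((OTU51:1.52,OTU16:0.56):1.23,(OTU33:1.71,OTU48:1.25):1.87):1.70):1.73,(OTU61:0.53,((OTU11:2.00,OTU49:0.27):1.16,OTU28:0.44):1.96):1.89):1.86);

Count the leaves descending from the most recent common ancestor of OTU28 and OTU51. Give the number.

11

The MRCA of OTU28 and OTU51 is the node subtending (((OTU2,(OTU25,OTU38)),((OTU51,OTU16),(OTU33,OTU48))),(OTU61,((OTU11,OTU49),OTU28))).
That clade contains 11 terminal taxa: OTU11, OTU16, OTU2, OTU25, OTU28, OTU33, OTU38, OTU48, OTU49, OTU51, OTU61.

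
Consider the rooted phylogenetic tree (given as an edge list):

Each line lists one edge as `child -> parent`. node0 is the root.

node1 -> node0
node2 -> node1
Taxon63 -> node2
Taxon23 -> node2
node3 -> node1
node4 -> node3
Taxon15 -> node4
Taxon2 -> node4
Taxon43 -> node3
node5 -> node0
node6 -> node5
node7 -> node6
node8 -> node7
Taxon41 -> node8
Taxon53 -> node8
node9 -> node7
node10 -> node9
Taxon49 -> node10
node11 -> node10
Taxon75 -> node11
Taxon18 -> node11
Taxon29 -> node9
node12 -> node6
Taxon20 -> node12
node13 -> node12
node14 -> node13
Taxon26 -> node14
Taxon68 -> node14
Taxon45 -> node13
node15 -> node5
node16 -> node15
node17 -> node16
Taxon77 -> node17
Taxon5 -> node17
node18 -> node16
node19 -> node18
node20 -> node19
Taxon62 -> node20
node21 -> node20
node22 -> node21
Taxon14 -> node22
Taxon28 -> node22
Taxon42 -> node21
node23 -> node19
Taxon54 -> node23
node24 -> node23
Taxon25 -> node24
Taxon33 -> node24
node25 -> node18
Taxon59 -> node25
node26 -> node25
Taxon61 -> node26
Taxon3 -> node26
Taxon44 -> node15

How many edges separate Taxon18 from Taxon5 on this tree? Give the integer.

The MRCA of Taxon18 and Taxon5 is the node subtending ((((Taxon41,Taxon53),((Taxon49,(Taxon75,Taxon18)),Taxon29)),(Taxon20,((Taxon26,Taxon68),Taxon45))),(((Taxon77,Taxon5),(((Taxon62,((Taxon14,Taxon28),Taxon42)),(Taxon54,(Taxon25,Taxon33))),(Taxon59,(Taxon61,Taxon3)))),Taxon44)).
From Taxon18 up to that node: 6 branches. From Taxon5 up to the same node: 4 branches. Total: 6 + 4 = 10.

10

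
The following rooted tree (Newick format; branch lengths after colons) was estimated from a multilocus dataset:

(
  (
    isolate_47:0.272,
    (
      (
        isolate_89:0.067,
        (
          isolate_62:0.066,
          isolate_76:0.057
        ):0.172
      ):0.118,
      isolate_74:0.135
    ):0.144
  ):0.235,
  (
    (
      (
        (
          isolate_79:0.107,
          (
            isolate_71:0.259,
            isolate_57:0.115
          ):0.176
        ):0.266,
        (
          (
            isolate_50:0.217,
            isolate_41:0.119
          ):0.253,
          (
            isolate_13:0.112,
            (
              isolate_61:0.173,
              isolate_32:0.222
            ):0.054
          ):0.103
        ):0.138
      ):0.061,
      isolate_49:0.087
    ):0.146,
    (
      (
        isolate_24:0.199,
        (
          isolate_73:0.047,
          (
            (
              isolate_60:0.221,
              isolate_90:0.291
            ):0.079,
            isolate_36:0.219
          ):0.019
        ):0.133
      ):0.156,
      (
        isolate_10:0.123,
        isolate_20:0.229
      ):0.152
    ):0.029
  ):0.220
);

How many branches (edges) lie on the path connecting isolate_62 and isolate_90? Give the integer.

12

The MRCA of isolate_62 and isolate_90 is the root of the tree.
From isolate_62 up to that node: 5 branches. From isolate_90 up to the same node: 7 branches. Total: 5 + 7 = 12.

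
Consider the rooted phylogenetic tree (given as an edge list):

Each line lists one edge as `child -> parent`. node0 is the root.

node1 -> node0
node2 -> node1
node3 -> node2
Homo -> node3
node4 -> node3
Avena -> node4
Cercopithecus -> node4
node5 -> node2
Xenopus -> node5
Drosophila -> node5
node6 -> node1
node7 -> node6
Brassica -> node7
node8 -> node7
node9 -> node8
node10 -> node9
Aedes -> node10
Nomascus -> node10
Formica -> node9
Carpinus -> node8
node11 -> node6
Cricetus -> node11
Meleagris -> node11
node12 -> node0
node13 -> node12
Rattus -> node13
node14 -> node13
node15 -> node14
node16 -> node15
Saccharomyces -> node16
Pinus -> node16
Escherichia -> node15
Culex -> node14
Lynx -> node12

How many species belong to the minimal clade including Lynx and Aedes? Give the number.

18

The MRCA of Lynx and Aedes is the root, so the clade is the entire tree.
That clade contains 18 terminal taxa: Aedes, Avena, Brassica, Carpinus, Cercopithecus, Cricetus, Culex, Drosophila, Escherichia, Formica, Homo, Lynx, Meleagris, Nomascus, Pinus, Rattus, Saccharomyces, Xenopus.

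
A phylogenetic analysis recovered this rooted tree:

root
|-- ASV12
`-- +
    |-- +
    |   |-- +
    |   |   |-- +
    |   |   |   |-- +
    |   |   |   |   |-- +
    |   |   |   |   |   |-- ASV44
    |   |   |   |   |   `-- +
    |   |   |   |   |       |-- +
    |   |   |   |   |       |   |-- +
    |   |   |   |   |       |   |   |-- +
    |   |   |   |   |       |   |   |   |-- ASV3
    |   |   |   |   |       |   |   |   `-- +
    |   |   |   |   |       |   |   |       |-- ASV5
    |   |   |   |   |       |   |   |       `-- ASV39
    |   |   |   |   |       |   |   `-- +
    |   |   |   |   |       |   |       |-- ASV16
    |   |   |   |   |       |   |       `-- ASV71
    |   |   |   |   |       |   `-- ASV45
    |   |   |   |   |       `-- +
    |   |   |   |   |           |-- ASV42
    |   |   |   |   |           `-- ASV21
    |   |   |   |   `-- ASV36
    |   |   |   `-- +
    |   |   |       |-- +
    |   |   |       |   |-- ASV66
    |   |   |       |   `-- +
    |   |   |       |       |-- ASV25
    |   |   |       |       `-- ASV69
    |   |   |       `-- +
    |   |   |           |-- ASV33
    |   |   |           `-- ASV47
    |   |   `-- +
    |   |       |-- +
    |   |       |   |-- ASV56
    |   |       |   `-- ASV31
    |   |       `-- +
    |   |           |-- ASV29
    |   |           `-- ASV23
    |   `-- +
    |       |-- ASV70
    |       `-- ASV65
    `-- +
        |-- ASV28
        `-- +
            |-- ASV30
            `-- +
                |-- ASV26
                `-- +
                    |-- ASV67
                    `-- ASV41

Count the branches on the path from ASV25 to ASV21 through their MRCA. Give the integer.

The MRCA of ASV25 and ASV21 is the node subtending (((ASV44,((((ASV3,(ASV5,ASV39)),(ASV16,ASV71)),ASV45),(ASV42,ASV21))),ASV36),((ASV66,(ASV25,ASV69)),(ASV33,ASV47))).
From ASV25 up to that node: 4 branches. From ASV21 up to the same node: 5 branches. Total: 4 + 5 = 9.

9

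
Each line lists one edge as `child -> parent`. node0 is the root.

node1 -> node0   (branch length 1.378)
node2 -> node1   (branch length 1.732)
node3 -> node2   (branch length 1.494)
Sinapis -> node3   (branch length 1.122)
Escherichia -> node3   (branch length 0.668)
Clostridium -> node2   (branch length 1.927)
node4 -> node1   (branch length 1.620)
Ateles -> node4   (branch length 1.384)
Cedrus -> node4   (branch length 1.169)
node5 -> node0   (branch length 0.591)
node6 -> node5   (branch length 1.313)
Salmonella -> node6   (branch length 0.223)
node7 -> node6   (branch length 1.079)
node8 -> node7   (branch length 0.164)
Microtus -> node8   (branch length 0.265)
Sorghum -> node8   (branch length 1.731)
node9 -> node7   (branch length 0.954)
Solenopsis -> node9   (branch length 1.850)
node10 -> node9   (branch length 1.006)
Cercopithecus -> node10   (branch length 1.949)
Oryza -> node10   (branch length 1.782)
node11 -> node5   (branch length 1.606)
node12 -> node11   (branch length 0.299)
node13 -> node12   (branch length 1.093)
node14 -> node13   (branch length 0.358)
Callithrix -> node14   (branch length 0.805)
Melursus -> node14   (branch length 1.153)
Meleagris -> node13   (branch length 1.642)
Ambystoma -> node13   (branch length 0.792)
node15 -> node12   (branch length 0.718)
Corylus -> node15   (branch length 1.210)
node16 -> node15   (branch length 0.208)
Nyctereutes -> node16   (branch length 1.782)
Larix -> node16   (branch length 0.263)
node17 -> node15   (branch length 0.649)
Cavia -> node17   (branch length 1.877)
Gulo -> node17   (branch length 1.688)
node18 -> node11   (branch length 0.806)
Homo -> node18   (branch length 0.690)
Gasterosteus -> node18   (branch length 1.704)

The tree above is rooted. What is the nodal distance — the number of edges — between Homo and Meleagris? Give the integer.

5

The MRCA of Homo and Meleagris is the node subtending ((((Callithrix,Melursus),Meleagris,Ambystoma),(Corylus,(Nyctereutes,Larix),(Cavia,Gulo))),(Homo,Gasterosteus)).
From Homo up to that node: 2 branches. From Meleagris up to the same node: 3 branches. Total: 2 + 3 = 5.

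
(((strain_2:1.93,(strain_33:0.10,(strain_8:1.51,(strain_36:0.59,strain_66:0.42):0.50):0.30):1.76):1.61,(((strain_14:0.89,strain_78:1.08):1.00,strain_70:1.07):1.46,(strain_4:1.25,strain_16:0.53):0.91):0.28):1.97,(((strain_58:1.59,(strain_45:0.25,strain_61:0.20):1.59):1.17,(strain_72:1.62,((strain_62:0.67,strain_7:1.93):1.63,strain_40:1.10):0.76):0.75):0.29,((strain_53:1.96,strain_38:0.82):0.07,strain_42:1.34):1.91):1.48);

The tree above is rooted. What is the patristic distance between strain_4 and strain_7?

11.25

The path runs strain_4 → … → MRCA → … → strain_7; the MRCA is the root of the tree.
Branch lengths along that path: 1.25 + 0.91 + 0.28 + 1.97 + 1.48 + 0.29 + 0.75 + 0.76 + 1.63 + 1.93 = 11.25.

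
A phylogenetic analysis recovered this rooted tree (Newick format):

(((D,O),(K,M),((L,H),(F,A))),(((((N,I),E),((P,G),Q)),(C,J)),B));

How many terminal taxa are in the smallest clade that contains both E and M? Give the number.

17

The MRCA of E and M is the root, so the clade is the entire tree.
That clade contains 17 terminal taxa: A, B, C, D, E, F, G, H, I, J, K, L, M, N, O, P, Q.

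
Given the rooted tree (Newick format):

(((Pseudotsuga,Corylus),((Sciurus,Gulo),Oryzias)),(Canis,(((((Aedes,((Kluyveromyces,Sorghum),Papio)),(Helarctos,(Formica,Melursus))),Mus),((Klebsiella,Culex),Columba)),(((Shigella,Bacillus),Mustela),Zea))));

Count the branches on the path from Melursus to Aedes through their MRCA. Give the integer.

The MRCA of Melursus and Aedes is the node subtending ((Aedes,((Kluyveromyces,Sorghum),Papio)),(Helarctos,(Formica,Melursus))).
From Melursus up to that node: 3 branches. From Aedes up to the same node: 2 branches. Total: 3 + 2 = 5.

5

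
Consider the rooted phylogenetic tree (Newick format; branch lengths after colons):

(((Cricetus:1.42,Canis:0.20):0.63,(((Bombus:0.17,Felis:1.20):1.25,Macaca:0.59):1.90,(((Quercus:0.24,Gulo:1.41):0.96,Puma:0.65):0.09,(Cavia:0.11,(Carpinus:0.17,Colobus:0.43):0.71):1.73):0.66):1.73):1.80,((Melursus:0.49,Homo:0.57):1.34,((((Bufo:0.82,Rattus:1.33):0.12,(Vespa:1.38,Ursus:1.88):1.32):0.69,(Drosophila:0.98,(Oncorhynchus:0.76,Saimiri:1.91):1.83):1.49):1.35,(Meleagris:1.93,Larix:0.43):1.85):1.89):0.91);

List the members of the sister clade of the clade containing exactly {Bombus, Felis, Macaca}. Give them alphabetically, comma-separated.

Carpinus, Cavia, Colobus, Gulo, Puma, Quercus

The clade containing exactly {Bombus, Felis, Macaca} attaches to the tree at the node subtending (((Bombus,Felis),Macaca),(((Quercus,Gulo),Puma),(Cavia,(Carpinus,Colobus)))).
The other lineage descending from that same node — the sister group — is (((Quercus,Gulo),Puma),(Cavia,(Carpinus,Colobus))); its 6 tips in alphabetical order are the answer.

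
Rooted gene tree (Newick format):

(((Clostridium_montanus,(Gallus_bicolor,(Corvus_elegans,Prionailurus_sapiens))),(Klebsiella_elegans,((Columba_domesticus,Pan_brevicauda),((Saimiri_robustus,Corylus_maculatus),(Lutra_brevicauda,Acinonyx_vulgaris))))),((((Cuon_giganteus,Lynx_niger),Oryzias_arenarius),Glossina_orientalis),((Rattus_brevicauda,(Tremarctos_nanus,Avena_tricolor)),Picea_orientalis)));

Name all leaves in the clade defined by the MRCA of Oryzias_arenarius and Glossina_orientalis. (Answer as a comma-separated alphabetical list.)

Tracing Oryzias_arenarius: it sits inside ((Cuon_giganteus,Lynx_niger),Oryzias_arenarius).
Tracing Glossina_orientalis: it sits inside (((Cuon_giganteus,Lynx_niger),Oryzias_arenarius),Glossina_orientalis).
The smallest clade enclosing both is (((Cuon_giganteus,Lynx_niger),Oryzias_arenarius),Glossina_orientalis); the answer is its 4 terminal taxa in alphabetical order.

Cuon_giganteus, Glossina_orientalis, Lynx_niger, Oryzias_arenarius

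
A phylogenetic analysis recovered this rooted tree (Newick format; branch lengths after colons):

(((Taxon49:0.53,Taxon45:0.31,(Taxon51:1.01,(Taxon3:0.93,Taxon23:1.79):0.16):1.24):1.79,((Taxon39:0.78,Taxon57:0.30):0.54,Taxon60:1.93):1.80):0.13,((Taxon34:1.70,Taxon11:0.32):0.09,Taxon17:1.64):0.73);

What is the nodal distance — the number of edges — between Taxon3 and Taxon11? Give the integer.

8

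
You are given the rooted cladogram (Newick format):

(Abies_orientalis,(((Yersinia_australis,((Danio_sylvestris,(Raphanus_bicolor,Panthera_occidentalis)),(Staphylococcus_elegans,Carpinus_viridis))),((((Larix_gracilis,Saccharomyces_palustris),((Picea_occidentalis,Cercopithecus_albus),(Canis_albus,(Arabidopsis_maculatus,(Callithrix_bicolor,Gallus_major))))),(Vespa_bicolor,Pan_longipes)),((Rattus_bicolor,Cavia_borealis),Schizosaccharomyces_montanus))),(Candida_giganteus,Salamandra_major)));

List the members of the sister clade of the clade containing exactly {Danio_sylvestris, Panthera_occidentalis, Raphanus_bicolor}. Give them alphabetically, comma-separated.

Carpinus_viridis, Staphylococcus_elegans

The clade containing exactly {Danio_sylvestris, Panthera_occidentalis, Raphanus_bicolor} attaches to the tree at the node subtending ((Danio_sylvestris,(Raphanus_bicolor,Panthera_occidentalis)),(Staphylococcus_elegans,Carpinus_viridis)).
The other lineage descending from that same node — the sister group — is (Staphylococcus_elegans,Carpinus_viridis); its 2 tips in alphabetical order are the answer.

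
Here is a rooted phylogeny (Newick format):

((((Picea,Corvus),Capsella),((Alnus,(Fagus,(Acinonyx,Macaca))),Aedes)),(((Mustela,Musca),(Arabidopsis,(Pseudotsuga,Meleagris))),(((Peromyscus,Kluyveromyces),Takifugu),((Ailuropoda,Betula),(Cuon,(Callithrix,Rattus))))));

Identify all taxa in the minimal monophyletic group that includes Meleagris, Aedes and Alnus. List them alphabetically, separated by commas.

Tracing Meleagris: it sits inside (Pseudotsuga,Meleagris).
Tracing Aedes: it sits inside ((Alnus,(Fagus,(Acinonyx,Macaca))),Aedes).
Tracing Alnus: it sits inside (Alnus,(Fagus,(Acinonyx,Macaca))).
The smallest clade enclosing all 3 is the whole tree (their MRCA is the root), so the answer is all 21 tips in alphabetical order.

Acinonyx, Aedes, Ailuropoda, Alnus, Arabidopsis, Betula, Callithrix, Capsella, Corvus, Cuon, Fagus, Kluyveromyces, Macaca, Meleagris, Musca, Mustela, Peromyscus, Picea, Pseudotsuga, Rattus, Takifugu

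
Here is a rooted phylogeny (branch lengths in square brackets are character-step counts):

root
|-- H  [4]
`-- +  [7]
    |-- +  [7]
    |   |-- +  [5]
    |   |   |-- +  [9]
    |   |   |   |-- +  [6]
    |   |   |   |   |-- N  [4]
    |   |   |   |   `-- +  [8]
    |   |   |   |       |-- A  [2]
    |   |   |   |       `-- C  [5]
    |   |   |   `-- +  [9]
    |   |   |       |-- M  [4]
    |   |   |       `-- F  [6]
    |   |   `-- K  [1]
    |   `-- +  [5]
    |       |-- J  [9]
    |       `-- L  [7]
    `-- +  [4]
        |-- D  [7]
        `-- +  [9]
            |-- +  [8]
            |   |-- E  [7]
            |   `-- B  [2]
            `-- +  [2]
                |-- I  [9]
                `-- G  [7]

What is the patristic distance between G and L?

41

The path runs G → … → MRCA → … → L; the MRCA is the node subtending (((((N,(A,C)),(M,F)),K),(J,L)),(D,((E,B),(I,G)))).
Branch lengths along that path: 7 + 2 + 9 + 4 + 7 + 5 + 7 = 41.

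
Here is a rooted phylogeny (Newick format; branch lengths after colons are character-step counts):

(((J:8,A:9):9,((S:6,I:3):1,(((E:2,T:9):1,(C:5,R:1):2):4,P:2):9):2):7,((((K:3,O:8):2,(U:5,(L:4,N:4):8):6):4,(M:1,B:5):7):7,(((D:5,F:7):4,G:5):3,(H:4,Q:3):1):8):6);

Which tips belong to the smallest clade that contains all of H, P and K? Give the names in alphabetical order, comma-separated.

Tracing H: it sits inside (H,Q).
Tracing P: it sits inside (((E,T),(C,R)),P).
Tracing K: it sits inside (K,O).
The smallest clade enclosing all 3 is the whole tree (their MRCA is the root), so the answer is all 21 tips in alphabetical order.

A, B, C, D, E, F, G, H, I, J, K, L, M, N, O, P, Q, R, S, T, U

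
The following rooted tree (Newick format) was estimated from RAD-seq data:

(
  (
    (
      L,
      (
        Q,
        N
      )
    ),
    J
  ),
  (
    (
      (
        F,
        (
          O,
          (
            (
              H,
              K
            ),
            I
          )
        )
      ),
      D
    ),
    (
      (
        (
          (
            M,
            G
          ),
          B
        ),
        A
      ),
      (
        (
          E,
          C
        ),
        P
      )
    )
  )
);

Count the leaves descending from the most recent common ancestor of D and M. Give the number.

13

The MRCA of D and M is the node subtending (((F,(O,((H,K),I))),D),((((M,G),B),A),((E,C),P))).
That clade contains 13 terminal taxa: A, B, C, D, E, F, G, H, I, K, M, O, P.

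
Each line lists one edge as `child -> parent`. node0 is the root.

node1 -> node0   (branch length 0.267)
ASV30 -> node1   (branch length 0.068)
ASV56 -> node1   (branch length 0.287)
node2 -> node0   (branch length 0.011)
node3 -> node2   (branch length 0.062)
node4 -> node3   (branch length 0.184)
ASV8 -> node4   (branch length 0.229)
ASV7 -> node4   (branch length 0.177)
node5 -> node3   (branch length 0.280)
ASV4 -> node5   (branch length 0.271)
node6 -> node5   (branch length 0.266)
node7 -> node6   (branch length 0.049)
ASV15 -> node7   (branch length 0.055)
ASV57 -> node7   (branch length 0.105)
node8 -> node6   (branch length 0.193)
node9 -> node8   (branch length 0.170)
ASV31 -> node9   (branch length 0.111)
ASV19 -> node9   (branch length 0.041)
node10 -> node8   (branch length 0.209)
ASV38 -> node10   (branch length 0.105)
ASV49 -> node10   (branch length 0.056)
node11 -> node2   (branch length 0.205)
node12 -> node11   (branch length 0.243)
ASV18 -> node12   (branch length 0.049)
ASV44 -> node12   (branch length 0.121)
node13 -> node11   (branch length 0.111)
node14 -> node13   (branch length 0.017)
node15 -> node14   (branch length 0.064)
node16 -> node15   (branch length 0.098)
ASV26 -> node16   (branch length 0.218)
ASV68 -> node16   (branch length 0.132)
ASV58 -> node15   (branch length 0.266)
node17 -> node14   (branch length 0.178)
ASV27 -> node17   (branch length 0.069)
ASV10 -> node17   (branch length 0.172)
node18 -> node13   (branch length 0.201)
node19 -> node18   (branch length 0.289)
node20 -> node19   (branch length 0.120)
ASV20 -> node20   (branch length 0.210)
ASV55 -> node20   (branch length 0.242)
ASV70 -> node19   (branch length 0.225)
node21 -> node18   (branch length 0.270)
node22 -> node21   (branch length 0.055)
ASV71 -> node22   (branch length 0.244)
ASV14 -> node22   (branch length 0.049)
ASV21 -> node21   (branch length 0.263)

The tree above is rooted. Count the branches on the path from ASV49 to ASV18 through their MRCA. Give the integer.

The MRCA of ASV49 and ASV18 is the node subtending (((ASV8,ASV7),(ASV4,((ASV15,ASV57),((ASV31,ASV19),(ASV38,ASV49))))),((ASV18,ASV44),((((ASV26,ASV68),ASV58),(ASV27,ASV10)),(((ASV20,ASV55),ASV70),((ASV71,ASV14),ASV21))))).
From ASV49 up to that node: 6 branches. From ASV18 up to the same node: 3 branches. Total: 6 + 3 = 9.

9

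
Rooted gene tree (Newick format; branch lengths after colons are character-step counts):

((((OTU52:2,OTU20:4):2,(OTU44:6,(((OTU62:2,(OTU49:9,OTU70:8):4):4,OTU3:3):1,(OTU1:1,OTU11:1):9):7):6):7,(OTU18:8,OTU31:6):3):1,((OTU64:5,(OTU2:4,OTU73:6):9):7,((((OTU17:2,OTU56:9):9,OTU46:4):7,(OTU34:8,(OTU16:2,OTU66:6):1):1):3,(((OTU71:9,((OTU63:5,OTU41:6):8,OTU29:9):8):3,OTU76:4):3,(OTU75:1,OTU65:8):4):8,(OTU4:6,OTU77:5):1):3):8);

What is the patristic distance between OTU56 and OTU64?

43

The path runs OTU56 → … → MRCA → … → OTU64; the MRCA is the node subtending ((OTU64,(OTU2,OTU73)),((((OTU17,OTU56),OTU46),(OTU34,(OTU16,OTU66))),(((OTU71,((OTU63,OTU41),OTU29)),OTU76),(OTU75,OTU65)),(OTU4,OTU77))).
Branch lengths along that path: 9 + 9 + 7 + 3 + 3 + 7 + 5 = 43.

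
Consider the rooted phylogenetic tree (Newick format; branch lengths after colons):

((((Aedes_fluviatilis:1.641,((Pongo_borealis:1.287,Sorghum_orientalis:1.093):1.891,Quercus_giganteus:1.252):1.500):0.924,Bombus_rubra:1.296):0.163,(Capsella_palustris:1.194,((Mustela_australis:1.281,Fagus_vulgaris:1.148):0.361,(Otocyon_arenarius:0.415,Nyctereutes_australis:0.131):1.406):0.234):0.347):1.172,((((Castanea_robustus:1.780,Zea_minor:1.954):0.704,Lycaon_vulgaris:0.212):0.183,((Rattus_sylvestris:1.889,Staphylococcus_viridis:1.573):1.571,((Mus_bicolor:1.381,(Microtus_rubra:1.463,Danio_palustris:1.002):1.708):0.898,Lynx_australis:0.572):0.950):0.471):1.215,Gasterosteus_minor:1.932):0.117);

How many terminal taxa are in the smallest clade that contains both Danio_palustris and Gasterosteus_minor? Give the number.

10

The MRCA of Danio_palustris and Gasterosteus_minor is the node subtending ((((Castanea_robustus,Zea_minor),Lycaon_vulgaris),((Rattus_sylvestris,Staphylococcus_viridis),((Mus_bicolor,(Microtus_rubra,Danio_palustris)),Lynx_australis))),Gasterosteus_minor).
That clade contains 10 terminal taxa: Castanea_robustus, Danio_palustris, Gasterosteus_minor, Lycaon_vulgaris, Lynx_australis, Microtus_rubra, Mus_bicolor, Rattus_sylvestris, Staphylococcus_viridis, Zea_minor.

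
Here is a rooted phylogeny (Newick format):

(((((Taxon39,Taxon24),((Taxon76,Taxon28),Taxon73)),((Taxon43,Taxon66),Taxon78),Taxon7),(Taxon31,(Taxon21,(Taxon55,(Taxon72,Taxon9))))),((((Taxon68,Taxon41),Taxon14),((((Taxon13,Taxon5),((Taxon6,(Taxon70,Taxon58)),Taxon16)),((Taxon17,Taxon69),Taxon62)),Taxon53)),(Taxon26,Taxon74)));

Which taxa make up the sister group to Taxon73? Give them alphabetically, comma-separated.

Taxon28, Taxon76

Taxon73 attaches to the tree at the node subtending ((Taxon76,Taxon28),Taxon73).
The other lineage descending from that same node — the sister group — is (Taxon76,Taxon28); its 2 tips in alphabetical order are the answer.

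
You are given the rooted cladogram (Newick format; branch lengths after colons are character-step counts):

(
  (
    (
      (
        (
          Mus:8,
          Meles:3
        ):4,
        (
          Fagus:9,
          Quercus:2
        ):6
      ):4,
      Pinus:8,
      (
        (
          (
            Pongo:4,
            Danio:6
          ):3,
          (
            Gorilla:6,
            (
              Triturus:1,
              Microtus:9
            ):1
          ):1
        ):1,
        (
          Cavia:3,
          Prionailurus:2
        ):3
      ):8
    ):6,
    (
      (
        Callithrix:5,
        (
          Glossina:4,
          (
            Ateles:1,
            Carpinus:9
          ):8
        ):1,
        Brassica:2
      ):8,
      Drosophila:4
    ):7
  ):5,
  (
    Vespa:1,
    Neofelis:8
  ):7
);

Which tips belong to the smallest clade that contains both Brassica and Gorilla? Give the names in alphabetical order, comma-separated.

Tracing Brassica: it sits inside (Callithrix,(Glossina,(Ateles,Carpinus)),Brassica).
Tracing Gorilla: it sits inside (Gorilla,(Triturus,Microtus)).
The smallest clade enclosing both is ((((Mus,Meles),(Fagus,Quercus)),Pinus,(((Pongo,Danio),(Gorilla,(Triturus,Microtus))),(Cavia,Prionailurus))),((Callithrix,(Glossina,(Ateles,Carpinus)),Brassica),Drosophila)); the answer is its 18 terminal taxa in alphabetical order.

Ateles, Brassica, Callithrix, Carpinus, Cavia, Danio, Drosophila, Fagus, Glossina, Gorilla, Meles, Microtus, Mus, Pinus, Pongo, Prionailurus, Quercus, Triturus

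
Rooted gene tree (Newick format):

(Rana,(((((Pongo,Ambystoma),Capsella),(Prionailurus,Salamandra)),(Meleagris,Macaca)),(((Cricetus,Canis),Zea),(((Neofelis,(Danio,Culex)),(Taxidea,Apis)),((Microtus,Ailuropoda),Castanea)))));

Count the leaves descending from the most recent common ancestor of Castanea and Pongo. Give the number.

18

The MRCA of Castanea and Pongo is the node subtending (((((Pongo,Ambystoma),Capsella),(Prionailurus,Salamandra)),(Meleagris,Macaca)),(((Cricetus,Canis),Zea),(((Neofelis,(Danio,Culex)),(Taxidea,Apis)),((Microtus,Ailuropoda),Castanea)))).
That clade contains 18 terminal taxa: Ailuropoda, Ambystoma, Apis, Canis, Capsella, Castanea, Cricetus, Culex, Danio, Macaca, Meleagris, Microtus, Neofelis, Pongo, Prionailurus, Salamandra, Taxidea, Zea.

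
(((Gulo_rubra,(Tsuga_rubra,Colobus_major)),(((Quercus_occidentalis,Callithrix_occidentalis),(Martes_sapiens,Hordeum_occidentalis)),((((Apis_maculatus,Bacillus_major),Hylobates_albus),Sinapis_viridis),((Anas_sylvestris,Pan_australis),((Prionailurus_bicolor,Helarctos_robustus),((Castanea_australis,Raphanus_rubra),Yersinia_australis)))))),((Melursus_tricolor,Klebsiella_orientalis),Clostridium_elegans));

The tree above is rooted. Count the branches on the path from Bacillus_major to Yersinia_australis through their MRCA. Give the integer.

The MRCA of Bacillus_major and Yersinia_australis is the node subtending ((((Apis_maculatus,Bacillus_major),Hylobates_albus),Sinapis_viridis),((Anas_sylvestris,Pan_australis),((Prionailurus_bicolor,Helarctos_robustus),((Castanea_australis,Raphanus_rubra),Yersinia_australis)))).
From Bacillus_major up to that node: 4 branches. From Yersinia_australis up to the same node: 4 branches. Total: 4 + 4 = 8.

8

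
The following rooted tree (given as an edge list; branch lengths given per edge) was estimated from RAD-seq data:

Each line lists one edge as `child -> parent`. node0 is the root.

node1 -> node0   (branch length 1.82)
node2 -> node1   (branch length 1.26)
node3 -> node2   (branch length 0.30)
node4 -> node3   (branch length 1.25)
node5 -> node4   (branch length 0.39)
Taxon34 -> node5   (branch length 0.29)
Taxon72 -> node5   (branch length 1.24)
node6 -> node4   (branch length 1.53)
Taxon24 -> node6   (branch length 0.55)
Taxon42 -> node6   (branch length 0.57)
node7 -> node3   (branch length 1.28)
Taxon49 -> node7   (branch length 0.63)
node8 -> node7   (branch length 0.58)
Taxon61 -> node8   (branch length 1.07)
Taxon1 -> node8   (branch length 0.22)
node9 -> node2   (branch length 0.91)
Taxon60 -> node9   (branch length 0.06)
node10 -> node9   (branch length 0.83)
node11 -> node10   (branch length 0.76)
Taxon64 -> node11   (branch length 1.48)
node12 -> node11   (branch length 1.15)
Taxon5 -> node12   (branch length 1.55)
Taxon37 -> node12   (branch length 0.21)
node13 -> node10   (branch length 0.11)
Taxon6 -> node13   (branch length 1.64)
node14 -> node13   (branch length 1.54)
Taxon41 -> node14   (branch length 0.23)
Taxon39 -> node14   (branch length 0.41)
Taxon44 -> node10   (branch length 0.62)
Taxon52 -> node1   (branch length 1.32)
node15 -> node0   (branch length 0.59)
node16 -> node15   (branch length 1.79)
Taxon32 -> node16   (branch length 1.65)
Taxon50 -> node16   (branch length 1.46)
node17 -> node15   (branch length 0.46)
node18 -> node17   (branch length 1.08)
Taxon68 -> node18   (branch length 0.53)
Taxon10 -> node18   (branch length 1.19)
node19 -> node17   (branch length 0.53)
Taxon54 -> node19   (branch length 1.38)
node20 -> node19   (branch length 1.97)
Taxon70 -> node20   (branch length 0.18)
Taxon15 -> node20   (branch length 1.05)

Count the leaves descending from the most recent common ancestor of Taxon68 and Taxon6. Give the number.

23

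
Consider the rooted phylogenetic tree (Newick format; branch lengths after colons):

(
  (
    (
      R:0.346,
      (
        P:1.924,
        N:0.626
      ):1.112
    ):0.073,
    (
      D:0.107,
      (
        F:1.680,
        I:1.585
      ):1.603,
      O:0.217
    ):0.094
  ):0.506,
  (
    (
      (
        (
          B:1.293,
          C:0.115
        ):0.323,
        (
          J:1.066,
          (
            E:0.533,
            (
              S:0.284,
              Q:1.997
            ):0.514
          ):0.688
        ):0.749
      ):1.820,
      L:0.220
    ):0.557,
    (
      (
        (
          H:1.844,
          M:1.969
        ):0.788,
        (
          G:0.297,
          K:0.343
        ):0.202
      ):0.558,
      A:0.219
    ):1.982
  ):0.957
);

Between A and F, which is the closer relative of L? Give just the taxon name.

The MRCA of L and A subtends ((((B,C),(J,(E,(S,Q)))),L),(((H,M),(G,K)),A)) (12 taxa).
The MRCA of L and F is the root, subtending the entire tree (19 taxa).
The first is nested inside the second, so L shares a more recent common ancestor with A.

A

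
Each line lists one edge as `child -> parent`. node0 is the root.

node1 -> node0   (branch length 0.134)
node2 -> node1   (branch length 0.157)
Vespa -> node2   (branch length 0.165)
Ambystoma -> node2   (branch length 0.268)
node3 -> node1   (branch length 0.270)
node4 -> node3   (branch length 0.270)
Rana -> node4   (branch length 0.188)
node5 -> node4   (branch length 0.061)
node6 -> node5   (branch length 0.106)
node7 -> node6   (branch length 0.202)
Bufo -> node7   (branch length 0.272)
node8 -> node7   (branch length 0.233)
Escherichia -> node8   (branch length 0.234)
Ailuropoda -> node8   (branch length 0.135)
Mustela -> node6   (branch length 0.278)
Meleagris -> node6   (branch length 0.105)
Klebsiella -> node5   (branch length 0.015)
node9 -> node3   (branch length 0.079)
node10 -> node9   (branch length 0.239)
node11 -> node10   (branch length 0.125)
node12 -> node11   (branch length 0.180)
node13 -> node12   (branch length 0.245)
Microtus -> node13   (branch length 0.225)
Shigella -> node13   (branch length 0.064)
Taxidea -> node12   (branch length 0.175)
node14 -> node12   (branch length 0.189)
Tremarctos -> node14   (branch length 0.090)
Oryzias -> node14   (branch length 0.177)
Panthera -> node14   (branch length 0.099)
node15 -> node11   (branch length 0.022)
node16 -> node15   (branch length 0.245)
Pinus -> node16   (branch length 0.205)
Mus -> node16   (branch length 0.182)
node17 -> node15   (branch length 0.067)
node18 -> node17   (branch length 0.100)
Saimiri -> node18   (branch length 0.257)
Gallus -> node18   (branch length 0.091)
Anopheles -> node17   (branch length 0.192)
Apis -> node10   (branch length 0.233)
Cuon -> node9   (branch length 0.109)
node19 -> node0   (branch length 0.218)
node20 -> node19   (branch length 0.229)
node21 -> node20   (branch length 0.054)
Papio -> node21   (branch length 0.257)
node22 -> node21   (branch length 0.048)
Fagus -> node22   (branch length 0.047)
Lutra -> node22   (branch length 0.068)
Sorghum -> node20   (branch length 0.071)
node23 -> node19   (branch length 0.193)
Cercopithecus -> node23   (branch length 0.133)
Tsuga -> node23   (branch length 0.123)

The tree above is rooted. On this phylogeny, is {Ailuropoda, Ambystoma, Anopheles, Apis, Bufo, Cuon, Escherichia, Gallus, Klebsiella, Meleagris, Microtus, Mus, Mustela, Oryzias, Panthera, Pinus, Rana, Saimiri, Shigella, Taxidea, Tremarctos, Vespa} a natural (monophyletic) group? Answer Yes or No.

The most recent common ancestor of these taxa subtends ((Vespa,Ambystoma),((Rana,(((Bufo,(Escherichia,Ailuropoda)),Mustela,Meleagris),Klebsiella)),(((((Microtus,Shigella),Taxidea,(Tremarctos,Oryzias,Panthera)),((Pinus,Mus),((Saimiri,Gallus),Anopheles))),Apis),Cuon))).
That clade has exactly 22 tips — every listed taxon and nothing else — so the group is monophyletic.

Yes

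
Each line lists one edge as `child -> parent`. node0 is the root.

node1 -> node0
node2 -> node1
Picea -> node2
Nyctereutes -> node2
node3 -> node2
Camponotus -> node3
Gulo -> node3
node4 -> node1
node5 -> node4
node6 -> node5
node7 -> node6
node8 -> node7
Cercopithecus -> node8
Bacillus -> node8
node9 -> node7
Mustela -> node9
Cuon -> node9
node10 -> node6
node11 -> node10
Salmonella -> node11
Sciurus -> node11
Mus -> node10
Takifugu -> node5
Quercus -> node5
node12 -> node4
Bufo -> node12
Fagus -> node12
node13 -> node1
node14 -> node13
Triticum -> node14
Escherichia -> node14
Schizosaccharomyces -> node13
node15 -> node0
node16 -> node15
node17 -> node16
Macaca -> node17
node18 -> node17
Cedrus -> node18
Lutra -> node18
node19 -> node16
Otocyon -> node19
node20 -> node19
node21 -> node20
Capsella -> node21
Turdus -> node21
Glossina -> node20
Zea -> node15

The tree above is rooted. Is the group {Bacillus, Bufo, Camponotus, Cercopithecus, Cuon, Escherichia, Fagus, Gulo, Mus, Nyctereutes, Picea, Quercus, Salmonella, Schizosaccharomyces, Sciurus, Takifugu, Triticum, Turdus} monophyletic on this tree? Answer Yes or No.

The MRCA of the listed taxa is the root, so the smallest clade containing them is the whole tree.
That clade also contains Capsella, Cedrus, Glossina, Lutra, Macaca, Mustela, Otocyon, Zea, which are not in the proposed group, so the group is not monophyletic.

No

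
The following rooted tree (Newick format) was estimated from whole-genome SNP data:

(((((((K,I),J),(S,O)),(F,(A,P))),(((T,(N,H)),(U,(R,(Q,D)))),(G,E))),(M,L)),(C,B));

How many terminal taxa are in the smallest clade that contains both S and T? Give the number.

The MRCA of S and T is the node subtending (((((K,I),J),(S,O)),(F,(A,P))),(((T,(N,H)),(U,(R,(Q,D)))),(G,E))).
That clade contains 17 terminal taxa: A, D, E, F, G, H, I, J, K, N, O, P, Q, R, S, T, U.

17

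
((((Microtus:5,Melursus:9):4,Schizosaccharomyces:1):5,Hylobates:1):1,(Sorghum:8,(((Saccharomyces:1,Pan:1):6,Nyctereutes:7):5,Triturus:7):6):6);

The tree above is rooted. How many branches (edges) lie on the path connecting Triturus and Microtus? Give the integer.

The MRCA of Triturus and Microtus is the root of the tree.
From Triturus up to that node: 3 branches. From Microtus up to the same node: 4 branches. Total: 3 + 4 = 7.

7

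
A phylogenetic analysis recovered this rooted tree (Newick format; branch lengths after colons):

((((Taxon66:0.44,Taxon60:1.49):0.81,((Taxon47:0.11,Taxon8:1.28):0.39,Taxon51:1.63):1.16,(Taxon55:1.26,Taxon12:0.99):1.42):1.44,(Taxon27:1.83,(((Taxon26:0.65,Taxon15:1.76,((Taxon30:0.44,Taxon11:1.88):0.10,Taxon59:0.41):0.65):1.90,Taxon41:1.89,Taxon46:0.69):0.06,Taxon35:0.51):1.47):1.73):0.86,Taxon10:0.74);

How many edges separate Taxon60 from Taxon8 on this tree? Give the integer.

5

The MRCA of Taxon60 and Taxon8 is the node subtending ((Taxon66,Taxon60),((Taxon47,Taxon8),Taxon51),(Taxon55,Taxon12)).
From Taxon60 up to that node: 2 branches. From Taxon8 up to the same node: 3 branches. Total: 2 + 3 = 5.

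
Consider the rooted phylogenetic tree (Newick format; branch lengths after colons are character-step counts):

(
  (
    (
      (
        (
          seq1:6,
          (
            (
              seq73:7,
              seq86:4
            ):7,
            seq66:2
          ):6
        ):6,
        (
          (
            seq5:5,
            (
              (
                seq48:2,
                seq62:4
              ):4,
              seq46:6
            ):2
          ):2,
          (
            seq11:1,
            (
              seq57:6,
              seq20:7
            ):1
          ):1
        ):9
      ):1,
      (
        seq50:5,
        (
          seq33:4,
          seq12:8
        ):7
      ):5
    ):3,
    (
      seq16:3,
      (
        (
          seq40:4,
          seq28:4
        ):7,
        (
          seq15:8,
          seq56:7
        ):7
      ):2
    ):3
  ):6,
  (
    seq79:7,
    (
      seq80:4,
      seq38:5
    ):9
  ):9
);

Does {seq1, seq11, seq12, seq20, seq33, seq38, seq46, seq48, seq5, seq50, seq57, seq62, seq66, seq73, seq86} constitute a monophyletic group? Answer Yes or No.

The MRCA of the listed taxa is the root, so the smallest clade containing them is the whole tree.
That clade also contains seq15, seq16, seq28, seq40, seq56, seq79, seq80, which are not in the proposed group, so the group is not monophyletic.

No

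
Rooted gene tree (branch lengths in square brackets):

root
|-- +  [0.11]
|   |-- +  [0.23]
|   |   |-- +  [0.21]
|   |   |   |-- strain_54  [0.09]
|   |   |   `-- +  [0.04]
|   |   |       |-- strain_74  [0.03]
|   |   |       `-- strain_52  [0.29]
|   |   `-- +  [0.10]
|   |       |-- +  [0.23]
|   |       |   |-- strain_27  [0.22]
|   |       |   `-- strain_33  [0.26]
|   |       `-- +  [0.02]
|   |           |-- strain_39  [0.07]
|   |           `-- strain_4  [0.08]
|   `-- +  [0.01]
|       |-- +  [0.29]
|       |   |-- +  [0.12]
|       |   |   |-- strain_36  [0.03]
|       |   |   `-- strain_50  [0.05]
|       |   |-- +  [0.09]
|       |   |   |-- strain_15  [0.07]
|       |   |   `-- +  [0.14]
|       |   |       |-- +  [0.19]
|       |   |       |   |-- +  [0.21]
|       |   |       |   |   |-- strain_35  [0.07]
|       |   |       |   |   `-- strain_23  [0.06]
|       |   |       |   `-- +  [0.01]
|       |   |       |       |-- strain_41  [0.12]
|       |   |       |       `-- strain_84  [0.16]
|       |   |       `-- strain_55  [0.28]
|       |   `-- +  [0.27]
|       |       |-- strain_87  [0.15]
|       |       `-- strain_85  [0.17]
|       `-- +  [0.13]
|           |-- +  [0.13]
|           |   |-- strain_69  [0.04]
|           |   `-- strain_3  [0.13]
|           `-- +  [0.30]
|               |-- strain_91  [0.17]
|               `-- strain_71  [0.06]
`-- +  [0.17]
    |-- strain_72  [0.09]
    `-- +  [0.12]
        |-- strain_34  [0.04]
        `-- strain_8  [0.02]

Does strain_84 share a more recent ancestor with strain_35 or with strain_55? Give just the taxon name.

strain_35

The MRCA of strain_84 and strain_35 subtends ((strain_35,strain_23),(strain_41,strain_84)) (4 taxa).
The MRCA of strain_84 and strain_55 subtends (((strain_35,strain_23),(strain_41,strain_84)),strain_55) (5 taxa).
The first is nested inside the second, so strain_84 shares a more recent common ancestor with strain_35.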